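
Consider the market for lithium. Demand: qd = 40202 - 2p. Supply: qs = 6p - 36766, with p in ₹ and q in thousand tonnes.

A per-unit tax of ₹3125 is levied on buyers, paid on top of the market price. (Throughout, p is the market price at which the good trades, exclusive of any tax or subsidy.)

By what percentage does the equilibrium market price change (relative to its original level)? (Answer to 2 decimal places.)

Initially, 40202 - 2p = 6p - 36766, so 76968 = 8p and p = 9621, q = 20960.
Since buyers pay the price plus the tax, the effective demand curve becomes qd = 33952 - 2p.
New equilibrium: 33952 - 2p = 6p - 36766 ⇒ 70718 = 8p ⇒ p = 8839.75, q = 16272.5.
%Δp = (8839.75 − 9621) / 9621 × 100 = -8.12%.

-8.12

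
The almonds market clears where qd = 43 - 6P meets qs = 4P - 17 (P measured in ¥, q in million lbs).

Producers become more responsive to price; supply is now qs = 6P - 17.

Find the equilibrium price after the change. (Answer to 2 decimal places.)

5.00

Initially, 43 - 6P = 4P - 17, so 60 = 10P and P = 6, q = 7.
The new curves are qd = 43 - 6P (demand) and qs = 6P - 17 (supply).
Equate the new curves: 43 - 6P = 6P - 17, giving 60 = 12P, P = 5, q = 13.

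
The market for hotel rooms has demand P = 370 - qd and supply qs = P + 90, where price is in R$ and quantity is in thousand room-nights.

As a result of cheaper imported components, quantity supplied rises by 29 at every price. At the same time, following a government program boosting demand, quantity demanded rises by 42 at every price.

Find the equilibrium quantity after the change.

265.5

Original equilibrium: 370 - P = P + 90 gives 280 = 2P, so P = 140 and q = 230.
The shock moves the curves to qd = 412 - P and qs = P + 119.
Setting them equal: 412 - P = P + 119 → 293 = 2P, so P = 146.5 and q = 265.5.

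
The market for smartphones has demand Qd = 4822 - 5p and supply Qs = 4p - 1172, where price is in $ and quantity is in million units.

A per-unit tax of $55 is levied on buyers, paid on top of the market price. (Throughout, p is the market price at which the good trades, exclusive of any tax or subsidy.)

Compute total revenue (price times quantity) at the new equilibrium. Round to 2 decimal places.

870417.68

Original equilibrium: 4822 - 5p = 4p - 1172 gives 5994 = 9p, so p = 666 and Q = 1492.
Since buyers pay the price plus the tax, the effective demand curve becomes Qd = 4547 - 5p.
Setting them equal: 4547 - 5p = 4p - 1172 → 5719 = 9p, so p = 5719/9 ≈ 635.4444 and Q = 12328/9 ≈ 1369.7778.
New expenditure = 635.4444 × 1369.7778 = 870417.68.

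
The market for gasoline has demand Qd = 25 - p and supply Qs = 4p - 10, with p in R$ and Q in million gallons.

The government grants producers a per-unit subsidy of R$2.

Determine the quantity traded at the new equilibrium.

19.6

Initially, 25 - p = 4p - 10, so 35 = 5p and p = 7, Q = 18.
Since sellers receive the price plus the subsidy, the effective supply curve becomes Qs = 4p - 2.
Equate the new curves: 25 - p = 4p - 2, giving 27 = 5p, p = 5.4, Q = 19.6.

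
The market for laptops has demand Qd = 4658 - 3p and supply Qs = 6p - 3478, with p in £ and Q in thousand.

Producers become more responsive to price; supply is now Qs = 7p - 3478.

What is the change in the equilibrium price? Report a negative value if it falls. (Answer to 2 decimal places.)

-90.40

Solve the original market: 4658 - 3p = 6p - 3478, hence p = 904 and Q = 1946.
With the change applied: demand Qd = 4658 - 3p, supply Qs = 7p - 3478.
Equate the new curves: 4658 - 3p = 7p - 3478, giving 8136 = 10p, p = 813.6, Q = 2217.2.
Δp = 813.6 − 904 = -90.40.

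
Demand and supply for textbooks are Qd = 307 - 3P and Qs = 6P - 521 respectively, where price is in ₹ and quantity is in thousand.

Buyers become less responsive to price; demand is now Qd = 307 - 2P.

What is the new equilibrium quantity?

100

Before the shock: 307 - 3P = 6P - 521 ⇒ 828 = 9P ⇒ P = 92, Q = 31.
After the shift, demand is Qd = 307 - 2P and supply is Qs = 6P - 521.
New equilibrium: 307 - 2P = 6P - 521 ⇒ 828 = 8P ⇒ P = 103.5, Q = 100.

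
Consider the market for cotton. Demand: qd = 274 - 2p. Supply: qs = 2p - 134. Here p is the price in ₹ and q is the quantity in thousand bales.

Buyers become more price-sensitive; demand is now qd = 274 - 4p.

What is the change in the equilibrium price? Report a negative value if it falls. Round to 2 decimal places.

Solve the original market: 274 - 2p = 2p - 134, hence p = 102 and q = 70.
The new curves are qd = 274 - 4p (demand) and qs = 2p - 134 (supply).
Equate the new curves: 274 - 4p = 2p - 134, giving 408 = 6p, p = 68, q = 2.
Δp = 68 − 102 = -34.00.

-34.00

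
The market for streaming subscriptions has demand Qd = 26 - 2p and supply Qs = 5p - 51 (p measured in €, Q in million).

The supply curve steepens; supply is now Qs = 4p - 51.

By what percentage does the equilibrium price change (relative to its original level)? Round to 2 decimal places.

Before the shock: 26 - 2p = 5p - 51 ⇒ 77 = 7p ⇒ p = 11, Q = 4.
After the shift, demand is Qd = 26 - 2p and supply is Qs = 4p - 51.
New equilibrium: 26 - 2p = 4p - 51 ⇒ 77 = 6p ⇒ p = 77/6 ≈ 12.8333, Q = 1/3 ≈ 0.3333.
%Δp = (12.8333 − 11) / 11 × 100 = +16.67%.

+16.67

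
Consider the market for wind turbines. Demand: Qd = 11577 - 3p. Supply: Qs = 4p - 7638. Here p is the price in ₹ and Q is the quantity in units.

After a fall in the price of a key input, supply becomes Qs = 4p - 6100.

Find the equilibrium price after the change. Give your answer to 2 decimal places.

2525.29

Original equilibrium: 11577 - 3p = 4p - 7638 gives 19215 = 7p, so p = 2745 and Q = 3342.
The shock moves the curves to Qd = 11577 - 3p and Qs = 4p - 6100.
Clearing the new market: 11577 - 3p = 4p - 6100, so p = 17677/7 ≈ 2525.2857 and Q = 28008/7 ≈ 4001.1429.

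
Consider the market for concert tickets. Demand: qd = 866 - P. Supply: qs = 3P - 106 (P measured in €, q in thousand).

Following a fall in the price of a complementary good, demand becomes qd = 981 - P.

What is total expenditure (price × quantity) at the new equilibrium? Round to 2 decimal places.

Solve the original market: 866 - P = 3P - 106, hence P = 243 and q = 623.
With the change applied: demand qd = 981 - P, supply qs = 3P - 106.
New equilibrium: 981 - P = 3P - 106 ⇒ 1087 = 4P ⇒ P = 271.75, q = 709.25.
New expenditure = 271.75 × 709.25 = 192738.69.

192738.69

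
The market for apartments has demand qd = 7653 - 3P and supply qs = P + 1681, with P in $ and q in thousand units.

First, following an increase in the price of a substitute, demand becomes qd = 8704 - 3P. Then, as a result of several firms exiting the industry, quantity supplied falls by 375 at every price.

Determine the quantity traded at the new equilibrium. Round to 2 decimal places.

3155.50

Before the shock: 7653 - 3P = P + 1681 ⇒ 5972 = 4P ⇒ P = 1493, q = 3174.
The shock moves the curves to qd = 8704 - 3P and qs = P + 1306.
Setting them equal: 8704 - 3P = P + 1306 → 7398 = 4P, so P = 1849.5 and q = 3155.5.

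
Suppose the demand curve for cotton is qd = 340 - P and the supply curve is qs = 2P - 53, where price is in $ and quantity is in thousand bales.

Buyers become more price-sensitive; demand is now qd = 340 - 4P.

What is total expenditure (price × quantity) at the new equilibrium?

Original equilibrium: 340 - P = 2P - 53 gives 393 = 3P, so P = 131 and q = 209.
With the change applied: demand qd = 340 - 4P, supply qs = 2P - 53.
New equilibrium: 340 - 4P = 2P - 53 ⇒ 393 = 6P ⇒ P = 65.5, q = 78.
New expenditure = 65.5 × 78 = 5109.

5109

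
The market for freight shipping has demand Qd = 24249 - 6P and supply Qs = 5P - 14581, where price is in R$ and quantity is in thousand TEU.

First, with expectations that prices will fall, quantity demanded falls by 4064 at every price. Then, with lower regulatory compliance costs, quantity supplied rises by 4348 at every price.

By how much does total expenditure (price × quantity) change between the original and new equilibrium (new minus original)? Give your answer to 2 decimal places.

-896939.54

Before the shock: 24249 - 6P = 5P - 14581 ⇒ 38830 = 11P ⇒ P = 3530, Q = 3069.
After the shift, demand is Qd = 20185 - 6P and supply is Qs = 5P - 10233.
Clearing the new market: 20185 - 6P = 5P - 10233, so P = 30418/11 ≈ 2765.2727 and Q = 39527/11 ≈ 3593.3636.
Expenditure moves from 3530×3069 = 10833570 to 2765.2727×3593.3636 = 9936630.4628; change = -896939.54.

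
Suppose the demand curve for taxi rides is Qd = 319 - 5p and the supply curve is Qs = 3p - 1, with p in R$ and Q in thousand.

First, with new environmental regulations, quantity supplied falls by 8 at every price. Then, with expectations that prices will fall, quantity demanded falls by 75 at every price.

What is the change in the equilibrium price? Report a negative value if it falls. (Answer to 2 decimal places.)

-8.38

Solve the original market: 319 - 5p = 3p - 1, hence p = 40 and Q = 119.
The shock moves the curves to Qd = 244 - 5p and Qs = 3p - 9.
Setting them equal: 244 - 5p = 3p - 9 → 253 = 8p, so p = 31.625 and Q = 85.875.
Δp = 31.625 − 40 = -8.38.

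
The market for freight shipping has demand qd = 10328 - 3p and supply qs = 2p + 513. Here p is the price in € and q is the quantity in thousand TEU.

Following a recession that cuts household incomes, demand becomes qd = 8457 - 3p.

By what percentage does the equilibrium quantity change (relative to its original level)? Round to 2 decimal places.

Before the shock: 10328 - 3p = 2p + 513 ⇒ 9815 = 5p ⇒ p = 1963, q = 4439.
With the change applied: demand qd = 8457 - 3p, supply qs = 2p + 513.
Equate the new curves: 8457 - 3p = 2p + 513, giving 7944 = 5p, p = 1588.8, q = 3690.6.
%Δq = (3690.6 − 4439) / 4439 × 100 = -16.86%.

-16.86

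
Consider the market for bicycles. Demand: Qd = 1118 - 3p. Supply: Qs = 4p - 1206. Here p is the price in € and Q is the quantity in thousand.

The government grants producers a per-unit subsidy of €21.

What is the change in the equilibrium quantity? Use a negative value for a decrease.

+36

Original equilibrium: 1118 - 3p = 4p - 1206 gives 2324 = 7p, so p = 332 and Q = 122.
Since sellers receive the price plus the subsidy, the effective supply curve becomes Qs = 4p - 1122.
Clearing the new market: 1118 - 3p = 4p - 1122, so p = 320 and Q = 158.
ΔQ = 158 − 122 = +36.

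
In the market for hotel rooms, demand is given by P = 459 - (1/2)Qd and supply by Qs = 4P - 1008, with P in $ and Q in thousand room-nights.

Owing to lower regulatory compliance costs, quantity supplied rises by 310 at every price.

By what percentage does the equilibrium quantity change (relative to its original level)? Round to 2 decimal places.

Before the shock: 918 - 2P = 4P - 1008 ⇒ 1926 = 6P ⇒ P = 321, Q = 276.
The new curves are Qd = 918 - 2P (demand) and Qs = 4P - 698 (supply).
Equate the new curves: 918 - 2P = 4P - 698, giving 1616 = 6P, P = 808/3 ≈ 269.3333, Q = 1138/3 ≈ 379.3333.
%ΔQ = (379.3333 − 276) / 276 × 100 = +37.44%.

+37.44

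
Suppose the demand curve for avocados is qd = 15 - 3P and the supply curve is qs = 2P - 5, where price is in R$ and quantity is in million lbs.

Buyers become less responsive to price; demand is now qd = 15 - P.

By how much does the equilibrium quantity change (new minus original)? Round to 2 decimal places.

+5.33

Original equilibrium: 15 - 3P = 2P - 5 gives 20 = 5P, so P = 4 and q = 3.
With the change applied: demand qd = 15 - P, supply qs = 2P - 5.
Setting them equal: 15 - P = 2P - 5 → 20 = 3P, so P = 20/3 ≈ 6.6667 and q = 25/3 ≈ 8.3333.
Δq = 8.3333 − 3 = +5.33.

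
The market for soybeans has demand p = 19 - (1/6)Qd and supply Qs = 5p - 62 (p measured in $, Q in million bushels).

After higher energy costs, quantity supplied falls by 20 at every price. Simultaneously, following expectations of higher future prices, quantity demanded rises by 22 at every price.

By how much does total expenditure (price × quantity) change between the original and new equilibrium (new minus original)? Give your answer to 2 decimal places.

+50.71

Original equilibrium: 114 - 6p = 5p - 62 gives 176 = 11p, so p = 16 and Q = 18.
After the shift, demand is Qd = 136 - 6p and supply is Qs = 5p - 82.
Setting them equal: 136 - 6p = 5p - 82 → 218 = 11p, so p = 218/11 ≈ 19.8182 and Q = 188/11 ≈ 17.0909.
Expenditure moves from 16×18 = 288 to 19.8182×17.0909 = 338.7107; change = +50.71.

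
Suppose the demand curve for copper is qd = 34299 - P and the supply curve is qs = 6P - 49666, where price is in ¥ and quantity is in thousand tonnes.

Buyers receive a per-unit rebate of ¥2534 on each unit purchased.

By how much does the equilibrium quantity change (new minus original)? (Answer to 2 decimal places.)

+2172.00

Original equilibrium: 34299 - P = 6P - 49666 gives 83965 = 7P, so P = 11995 and q = 22304.
Since buyers' out-of-pocket price is the market price minus the rebate, the effective demand curve becomes qd = 36833 - P.
Equate the new curves: 36833 - P = 6P - 49666, giving 86499 = 7P, P = 12357, q = 24476.
Δq = 24476 − 22304 = +2172.00.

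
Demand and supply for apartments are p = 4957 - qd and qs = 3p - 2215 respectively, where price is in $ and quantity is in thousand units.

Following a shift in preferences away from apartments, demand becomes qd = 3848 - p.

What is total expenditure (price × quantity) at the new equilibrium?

3535107.9375

Solve the original market: 4957 - p = 3p - 2215, hence p = 1793 and q = 3164.
The shock moves the curves to qd = 3848 - p and qs = 3p - 2215.
Setting them equal: 3848 - p = 3p - 2215 → 6063 = 4p, so p = 1515.75 and q = 2332.25.
New expenditure = 1515.75 × 2332.25 = 3535107.9375.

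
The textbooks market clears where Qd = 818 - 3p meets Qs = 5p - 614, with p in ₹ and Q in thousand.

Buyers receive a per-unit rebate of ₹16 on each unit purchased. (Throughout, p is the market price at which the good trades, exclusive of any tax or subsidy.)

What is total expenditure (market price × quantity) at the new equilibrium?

Original equilibrium: 818 - 3p = 5p - 614 gives 1432 = 8p, so p = 179 and Q = 281.
Since buyers' out-of-pocket price is the market price minus the rebate, the effective demand curve becomes Qd = 866 - 3p.
Setting them equal: 866 - 3p = 5p - 614 → 1480 = 8p, so p = 185 and Q = 311.
New expenditure = 185 × 311 = 57535.

57535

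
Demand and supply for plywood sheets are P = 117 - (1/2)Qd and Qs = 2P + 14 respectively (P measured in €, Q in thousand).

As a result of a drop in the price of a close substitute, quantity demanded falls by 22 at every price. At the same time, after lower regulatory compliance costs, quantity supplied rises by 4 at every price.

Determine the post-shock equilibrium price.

Solve the original market: 234 - 2P = 2P + 14, hence P = 55 and Q = 124.
The shock moves the curves to Qd = 212 - 2P and Qs = 2P + 18.
Setting them equal: 212 - 2P = 2P + 18 → 194 = 4P, so P = 48.5 and Q = 115.

48.5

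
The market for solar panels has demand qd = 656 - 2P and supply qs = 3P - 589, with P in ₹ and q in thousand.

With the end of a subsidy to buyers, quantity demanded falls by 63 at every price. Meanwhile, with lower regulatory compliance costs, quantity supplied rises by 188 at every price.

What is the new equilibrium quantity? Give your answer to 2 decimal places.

195.40

Solve the original market: 656 - 2P = 3P - 589, hence P = 249 and q = 158.
The shock moves the curves to qd = 593 - 2P and qs = 3P - 401.
Equate the new curves: 593 - 2P = 3P - 401, giving 994 = 5P, P = 198.8, q = 195.4.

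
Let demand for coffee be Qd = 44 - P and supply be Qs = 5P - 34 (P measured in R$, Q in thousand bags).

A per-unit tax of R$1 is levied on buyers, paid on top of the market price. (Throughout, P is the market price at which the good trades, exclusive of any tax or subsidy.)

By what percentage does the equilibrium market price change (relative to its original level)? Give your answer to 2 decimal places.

-1.28

Initially, 44 - P = 5P - 34, so 78 = 6P and P = 13, Q = 31.
Since buyers pay the price plus the tax, the effective demand curve becomes Qd = 43 - P.
Equate the new curves: 43 - P = 5P - 34, giving 77 = 6P, P = 77/6 ≈ 12.8333, Q = 181/6 ≈ 30.1667.
%ΔP = (12.8333 − 13) / 13 × 100 = -1.28%.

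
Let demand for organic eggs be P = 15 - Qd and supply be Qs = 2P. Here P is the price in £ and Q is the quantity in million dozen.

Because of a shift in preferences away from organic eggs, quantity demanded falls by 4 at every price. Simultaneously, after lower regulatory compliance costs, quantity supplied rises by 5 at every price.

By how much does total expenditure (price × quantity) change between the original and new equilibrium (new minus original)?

-32

Original equilibrium: 15 - P = 2P gives 15 = 3P, so P = 5 and Q = 10.
The new curves are Qd = 11 - P (demand) and Qs = 2P + 5 (supply).
Equate the new curves: 11 - P = 2P + 5, giving 6 = 3P, P = 2, Q = 9.
Expenditure moves from 5×10 = 50 to 2×9 = 18; change = -32.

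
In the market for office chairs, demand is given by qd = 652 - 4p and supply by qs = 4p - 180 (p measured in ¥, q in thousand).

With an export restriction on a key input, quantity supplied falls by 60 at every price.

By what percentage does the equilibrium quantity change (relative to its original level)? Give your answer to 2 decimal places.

-12.71

Original equilibrium: 652 - 4p = 4p - 180 gives 832 = 8p, so p = 104 and q = 236.
The new curves are qd = 652 - 4p (demand) and qs = 4p - 240 (supply).
Equate the new curves: 652 - 4p = 4p - 240, giving 892 = 8p, p = 111.5, q = 206.
%Δq = (206 − 236) / 236 × 100 = -12.71%.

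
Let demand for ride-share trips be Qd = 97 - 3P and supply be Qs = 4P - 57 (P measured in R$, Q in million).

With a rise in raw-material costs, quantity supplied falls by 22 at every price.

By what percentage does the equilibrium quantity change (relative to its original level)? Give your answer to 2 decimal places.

-30.41

Initially, 97 - 3P = 4P - 57, so 154 = 7P and P = 22, Q = 31.
With the change applied: demand Qd = 97 - 3P, supply Qs = 4P - 79.
Clearing the new market: 97 - 3P = 4P - 79, so P = 176/7 ≈ 25.1429 and Q = 151/7 ≈ 21.5714.
%ΔQ = (21.5714 − 31) / 31 × 100 = -30.41%.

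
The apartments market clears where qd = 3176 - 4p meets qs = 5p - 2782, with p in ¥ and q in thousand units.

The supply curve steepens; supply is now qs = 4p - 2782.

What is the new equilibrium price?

744.75

Original equilibrium: 3176 - 4p = 5p - 2782 gives 5958 = 9p, so p = 662 and q = 528.
The new curves are qd = 3176 - 4p (demand) and qs = 4p - 2782 (supply).
Equate the new curves: 3176 - 4p = 4p - 2782, giving 5958 = 8p, p = 744.75, q = 197.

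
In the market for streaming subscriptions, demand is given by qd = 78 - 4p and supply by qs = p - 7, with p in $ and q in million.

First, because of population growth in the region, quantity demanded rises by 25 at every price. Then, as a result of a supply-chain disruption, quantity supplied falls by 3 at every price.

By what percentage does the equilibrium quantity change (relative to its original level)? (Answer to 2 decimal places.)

Before the shock: 78 - 4p = p - 7 ⇒ 85 = 5p ⇒ p = 17, q = 10.
The shock moves the curves to qd = 103 - 4p and qs = p - 10.
Equate the new curves: 103 - 4p = p - 10, giving 113 = 5p, p = 22.6, q = 12.6.
%Δq = (12.6 − 10) / 10 × 100 = +26.00%.

+26.00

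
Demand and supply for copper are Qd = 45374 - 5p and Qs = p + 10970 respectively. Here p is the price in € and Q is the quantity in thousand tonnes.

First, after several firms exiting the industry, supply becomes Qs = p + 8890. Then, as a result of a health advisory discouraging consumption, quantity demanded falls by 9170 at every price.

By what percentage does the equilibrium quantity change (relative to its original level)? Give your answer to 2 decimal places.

-19.53

Solve the original market: 45374 - 5p = p + 10970, hence p = 5734 and Q = 16704.
The new curves are Qd = 36204 - 5p (demand) and Qs = p + 8890 (supply).
Equate the new curves: 36204 - 5p = p + 8890, giving 27314 = 6p, p = 13657/3 ≈ 4552.3333, Q = 40327/3 ≈ 13442.3333.
%ΔQ = (13442.3333 − 16704) / 16704 × 100 = -19.53%.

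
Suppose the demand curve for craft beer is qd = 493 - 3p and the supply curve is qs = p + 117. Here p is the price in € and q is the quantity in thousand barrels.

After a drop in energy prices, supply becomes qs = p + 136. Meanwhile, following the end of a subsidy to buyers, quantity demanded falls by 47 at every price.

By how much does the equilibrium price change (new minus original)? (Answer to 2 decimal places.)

Original equilibrium: 493 - 3p = p + 117 gives 376 = 4p, so p = 94 and q = 211.
After the shift, demand is qd = 446 - 3p and supply is qs = p + 136.
Clearing the new market: 446 - 3p = p + 136, so p = 77.5 and q = 213.5.
Δp = 77.5 − 94 = -16.50.

-16.50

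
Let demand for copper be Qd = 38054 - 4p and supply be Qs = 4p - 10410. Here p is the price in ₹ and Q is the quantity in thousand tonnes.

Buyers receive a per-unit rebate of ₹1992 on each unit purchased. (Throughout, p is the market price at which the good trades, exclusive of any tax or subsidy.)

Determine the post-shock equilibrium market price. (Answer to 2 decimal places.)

Original equilibrium: 38054 - 4p = 4p - 10410 gives 48464 = 8p, so p = 6058 and Q = 13822.
Since buyers' out-of-pocket price is the market price minus the rebate, the effective demand curve becomes Qd = 46022 - 4p.
Setting them equal: 46022 - 4p = 4p - 10410 → 56432 = 8p, so p = 7054 and Q = 17806.

7054.00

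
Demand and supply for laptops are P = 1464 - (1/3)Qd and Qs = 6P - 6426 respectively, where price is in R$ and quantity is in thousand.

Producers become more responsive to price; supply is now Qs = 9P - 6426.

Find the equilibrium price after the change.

Initially, 4392 - 3P = 6P - 6426, so 10818 = 9P and P = 1202, Q = 786.
The new curves are Qd = 4392 - 3P (demand) and Qs = 9P - 6426 (supply).
Clearing the new market: 4392 - 3P = 9P - 6426, so P = 901.5 and Q = 1687.5.

901.5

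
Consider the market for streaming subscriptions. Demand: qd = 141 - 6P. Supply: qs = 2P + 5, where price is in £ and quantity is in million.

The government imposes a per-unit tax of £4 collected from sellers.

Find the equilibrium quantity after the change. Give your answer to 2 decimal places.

33.00

Initially, 141 - 6P = 2P + 5, so 136 = 8P and P = 17, q = 39.
Since sellers keep the price net of the tax, the effective supply curve becomes qs = 2P - 3.
Equate the new curves: 141 - 6P = 2P - 3, giving 144 = 8P, P = 18, q = 33.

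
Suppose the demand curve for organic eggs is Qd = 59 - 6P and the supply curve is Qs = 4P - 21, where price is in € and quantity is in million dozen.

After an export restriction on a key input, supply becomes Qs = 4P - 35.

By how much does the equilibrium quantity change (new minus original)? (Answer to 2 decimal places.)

Solve the original market: 59 - 6P = 4P - 21, hence P = 8 and Q = 11.
The shock moves the curves to Qd = 59 - 6P and Qs = 4P - 35.
New equilibrium: 59 - 6P = 4P - 35 ⇒ 94 = 10P ⇒ P = 9.4, Q = 2.6.
ΔQ = 2.6 − 11 = -8.40.

-8.40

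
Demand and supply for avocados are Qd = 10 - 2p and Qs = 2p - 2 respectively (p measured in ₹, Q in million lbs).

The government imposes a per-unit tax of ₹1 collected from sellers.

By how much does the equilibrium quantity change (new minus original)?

-1

Initially, 10 - 2p = 2p - 2, so 12 = 4p and p = 3, Q = 4.
Since sellers keep the price net of the tax, the effective supply curve becomes Qs = 2p - 4.
New equilibrium: 10 - 2p = 2p - 4 ⇒ 14 = 4p ⇒ p = 3.5, Q = 3.
ΔQ = 3 − 4 = -1.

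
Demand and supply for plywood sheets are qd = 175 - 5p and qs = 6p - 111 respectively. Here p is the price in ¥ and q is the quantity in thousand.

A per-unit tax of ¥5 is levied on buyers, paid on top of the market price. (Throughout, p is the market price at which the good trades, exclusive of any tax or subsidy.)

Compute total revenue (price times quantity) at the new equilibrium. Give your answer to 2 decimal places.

Original equilibrium: 175 - 5p = 6p - 111 gives 286 = 11p, so p = 26 and q = 45.
Since buyers pay the price plus the tax, the effective demand curve becomes qd = 150 - 5p.
Clearing the new market: 150 - 5p = 6p - 111, so p = 261/11 ≈ 23.7273 and q = 345/11 ≈ 31.3636.
New expenditure = 23.7273 × 31.3636 = 744.17.

744.17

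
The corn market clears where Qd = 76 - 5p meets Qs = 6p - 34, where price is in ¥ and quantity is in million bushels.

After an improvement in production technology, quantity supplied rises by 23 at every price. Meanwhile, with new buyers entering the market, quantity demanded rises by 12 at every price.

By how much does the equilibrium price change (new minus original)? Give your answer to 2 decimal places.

Initially, 76 - 5p = 6p - 34, so 110 = 11p and p = 10, Q = 26.
The shock moves the curves to Qd = 88 - 5p and Qs = 6p - 11.
Setting them equal: 88 - 5p = 6p - 11 → 99 = 11p, so p = 9 and Q = 43.
Δp = 9 − 10 = -1.00.

-1.00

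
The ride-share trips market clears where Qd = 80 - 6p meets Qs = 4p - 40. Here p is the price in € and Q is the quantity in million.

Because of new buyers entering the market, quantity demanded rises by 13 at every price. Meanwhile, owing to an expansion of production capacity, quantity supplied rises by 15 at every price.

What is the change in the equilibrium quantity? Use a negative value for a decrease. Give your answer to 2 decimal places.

Initially, 80 - 6p = 4p - 40, so 120 = 10p and p = 12, Q = 8.
After the shift, demand is Qd = 93 - 6p and supply is Qs = 4p - 25.
New equilibrium: 93 - 6p = 4p - 25 ⇒ 118 = 10p ⇒ p = 11.8, Q = 22.2.
ΔQ = 22.2 − 8 = +14.20.

+14.20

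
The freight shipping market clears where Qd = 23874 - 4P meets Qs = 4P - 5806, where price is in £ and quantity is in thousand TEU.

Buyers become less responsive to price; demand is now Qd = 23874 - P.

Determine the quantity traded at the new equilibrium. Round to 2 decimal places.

Original equilibrium: 23874 - 4P = 4P - 5806 gives 29680 = 8P, so P = 3710 and Q = 9034.
The new curves are Qd = 23874 - P (demand) and Qs = 4P - 5806 (supply).
New equilibrium: 23874 - P = 4P - 5806 ⇒ 29680 = 5P ⇒ P = 5936, Q = 17938.

17938.00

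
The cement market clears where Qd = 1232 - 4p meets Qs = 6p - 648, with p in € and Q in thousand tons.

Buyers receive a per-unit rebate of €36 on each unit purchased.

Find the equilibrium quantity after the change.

566.4

Before the shock: 1232 - 4p = 6p - 648 ⇒ 1880 = 10p ⇒ p = 188, Q = 480.
Since buyers' out-of-pocket price is the market price minus the rebate, the effective demand curve becomes Qd = 1376 - 4p.
Clearing the new market: 1376 - 4p = 6p - 648, so p = 202.4 and Q = 566.4.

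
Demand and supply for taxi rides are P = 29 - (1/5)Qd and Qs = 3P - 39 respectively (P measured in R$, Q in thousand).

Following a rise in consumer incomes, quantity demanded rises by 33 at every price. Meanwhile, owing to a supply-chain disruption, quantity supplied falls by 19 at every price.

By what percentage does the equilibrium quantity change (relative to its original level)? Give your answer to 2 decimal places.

Solve the original market: 145 - 5P = 3P - 39, hence P = 23 and Q = 30.
The shock moves the curves to Qd = 178 - 5P and Qs = 3P - 58.
Clearing the new market: 178 - 5P = 3P - 58, so P = 29.5 and Q = 30.5.
%ΔQ = (30.5 − 30) / 30 × 100 = +1.67%.

+1.67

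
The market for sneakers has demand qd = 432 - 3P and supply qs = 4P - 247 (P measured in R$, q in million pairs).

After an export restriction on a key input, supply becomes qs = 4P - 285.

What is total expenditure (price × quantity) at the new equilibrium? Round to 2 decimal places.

12774.31

Before the shock: 432 - 3P = 4P - 247 ⇒ 679 = 7P ⇒ P = 97, q = 141.
The new curves are qd = 432 - 3P (demand) and qs = 4P - 285 (supply).
New equilibrium: 432 - 3P = 4P - 285 ⇒ 717 = 7P ⇒ P = 717/7 ≈ 102.4286, q = 873/7 ≈ 124.7143.
New expenditure = 102.4286 × 124.7143 = 12774.31.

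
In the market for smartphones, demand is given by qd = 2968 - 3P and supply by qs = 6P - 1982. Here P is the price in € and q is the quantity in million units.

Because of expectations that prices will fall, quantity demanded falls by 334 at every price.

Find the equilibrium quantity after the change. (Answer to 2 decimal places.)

Before the shock: 2968 - 3P = 6P - 1982 ⇒ 4950 = 9P ⇒ P = 550, q = 1318.
The shock moves the curves to qd = 2634 - 3P and qs = 6P - 1982.
Clearing the new market: 2634 - 3P = 6P - 1982, so P = 4616/9 ≈ 512.8889 and q = 3286/3 ≈ 1095.3333.

1095.33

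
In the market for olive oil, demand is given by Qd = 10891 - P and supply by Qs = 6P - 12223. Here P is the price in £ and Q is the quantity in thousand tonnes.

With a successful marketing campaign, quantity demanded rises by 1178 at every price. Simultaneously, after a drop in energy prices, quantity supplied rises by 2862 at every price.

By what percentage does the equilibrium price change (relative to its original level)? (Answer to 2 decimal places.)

Before the shock: 10891 - P = 6P - 12223 ⇒ 23114 = 7P ⇒ P = 3302, Q = 7589.
With the change applied: demand Qd = 12069 - P, supply Qs = 6P - 9361.
Equate the new curves: 12069 - P = 6P - 9361, giving 21430 = 7P, P = 21430/7 ≈ 3061.4286, Q = 63053/7 ≈ 9007.5714.
%ΔP = (3061.4286 − 3302) / 3302 × 100 = -7.29%.

-7.29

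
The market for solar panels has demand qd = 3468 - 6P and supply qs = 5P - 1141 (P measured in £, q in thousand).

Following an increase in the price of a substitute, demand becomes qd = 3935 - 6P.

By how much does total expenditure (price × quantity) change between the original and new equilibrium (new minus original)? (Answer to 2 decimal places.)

+138455.85

Before the shock: 3468 - 6P = 5P - 1141 ⇒ 4609 = 11P ⇒ P = 419, q = 954.
The new curves are qd = 3935 - 6P (demand) and qs = 5P - 1141 (supply).
Clearing the new market: 3935 - 6P = 5P - 1141, so P = 5076/11 ≈ 461.4545 and q = 12829/11 ≈ 1166.2727.
Expenditure moves from 419×954 = 399726 to 461.4545×1166.2727 = 538181.8512; change = +138455.85.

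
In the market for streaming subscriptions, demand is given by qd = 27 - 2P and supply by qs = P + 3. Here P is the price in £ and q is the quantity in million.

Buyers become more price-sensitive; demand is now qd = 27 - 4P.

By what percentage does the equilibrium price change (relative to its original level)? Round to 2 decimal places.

-40.00

Initially, 27 - 2P = P + 3, so 24 = 3P and P = 8, q = 11.
With the change applied: demand qd = 27 - 4P, supply qs = P + 3.
New equilibrium: 27 - 4P = P + 3 ⇒ 24 = 5P ⇒ P = 4.8, q = 7.8.
%ΔP = (4.8 − 8) / 8 × 100 = -40.00%.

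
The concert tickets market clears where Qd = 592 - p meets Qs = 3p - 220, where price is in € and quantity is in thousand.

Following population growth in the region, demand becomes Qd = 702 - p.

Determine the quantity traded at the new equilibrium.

471.5

Initially, 592 - p = 3p - 220, so 812 = 4p and p = 203, Q = 389.
After the shift, demand is Qd = 702 - p and supply is Qs = 3p - 220.
Clearing the new market: 702 - p = 3p - 220, so p = 230.5 and Q = 471.5.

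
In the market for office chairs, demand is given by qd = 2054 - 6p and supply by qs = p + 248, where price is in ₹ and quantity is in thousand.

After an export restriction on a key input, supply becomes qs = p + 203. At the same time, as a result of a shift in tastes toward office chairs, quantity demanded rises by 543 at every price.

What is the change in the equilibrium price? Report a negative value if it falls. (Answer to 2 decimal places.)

+84.00

Before the shock: 2054 - 6p = p + 248 ⇒ 1806 = 7p ⇒ p = 258, q = 506.
After the shift, demand is qd = 2597 - 6p and supply is qs = p + 203.
Setting them equal: 2597 - 6p = p + 203 → 2394 = 7p, so p = 342 and q = 545.
Δp = 342 − 258 = +84.00.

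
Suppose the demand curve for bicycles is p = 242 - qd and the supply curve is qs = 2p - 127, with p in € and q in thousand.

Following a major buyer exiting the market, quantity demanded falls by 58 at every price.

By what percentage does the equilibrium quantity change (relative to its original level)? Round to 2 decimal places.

Initially, 242 - p = 2p - 127, so 369 = 3p and p = 123, q = 119.
After the shift, demand is qd = 184 - p and supply is qs = 2p - 127.
Equate the new curves: 184 - p = 2p - 127, giving 311 = 3p, p = 311/3 ≈ 103.6667, q = 241/3 ≈ 80.3333.
%Δq = (80.3333 − 119) / 119 × 100 = -32.49%.

-32.49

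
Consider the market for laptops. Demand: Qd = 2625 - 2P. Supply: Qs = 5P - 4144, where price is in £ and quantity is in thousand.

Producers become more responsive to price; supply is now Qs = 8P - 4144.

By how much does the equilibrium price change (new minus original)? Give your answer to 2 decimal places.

-290.10

Solve the original market: 2625 - 2P = 5P - 4144, hence P = 967 and Q = 691.
The new curves are Qd = 2625 - 2P (demand) and Qs = 8P - 4144 (supply).
Setting them equal: 2625 - 2P = 8P - 4144 → 6769 = 10P, so P = 676.9 and Q = 1271.2.
ΔP = 676.9 − 967 = -290.10.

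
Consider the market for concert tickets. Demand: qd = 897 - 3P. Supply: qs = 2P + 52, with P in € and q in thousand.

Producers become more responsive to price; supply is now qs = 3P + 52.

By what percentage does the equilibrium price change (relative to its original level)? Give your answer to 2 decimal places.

-16.67

Original equilibrium: 897 - 3P = 2P + 52 gives 845 = 5P, so P = 169 and q = 390.
The new curves are qd = 897 - 3P (demand) and qs = 3P + 52 (supply).
Clearing the new market: 897 - 3P = 3P + 52, so P = 845/6 ≈ 140.8333 and q = 474.5.
%ΔP = (140.8333 − 169) / 169 × 100 = -16.67%.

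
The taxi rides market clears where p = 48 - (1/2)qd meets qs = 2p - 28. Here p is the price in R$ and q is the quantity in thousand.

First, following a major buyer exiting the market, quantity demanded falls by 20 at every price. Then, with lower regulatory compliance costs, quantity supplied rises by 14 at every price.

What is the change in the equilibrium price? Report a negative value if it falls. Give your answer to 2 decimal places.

-8.50

Original equilibrium: 96 - 2p = 2p - 28 gives 124 = 4p, so p = 31 and q = 34.
The shock moves the curves to qd = 76 - 2p and qs = 2p - 14.
Setting them equal: 76 - 2p = 2p - 14 → 90 = 4p, so p = 22.5 and q = 31.
Δp = 22.5 − 31 = -8.50.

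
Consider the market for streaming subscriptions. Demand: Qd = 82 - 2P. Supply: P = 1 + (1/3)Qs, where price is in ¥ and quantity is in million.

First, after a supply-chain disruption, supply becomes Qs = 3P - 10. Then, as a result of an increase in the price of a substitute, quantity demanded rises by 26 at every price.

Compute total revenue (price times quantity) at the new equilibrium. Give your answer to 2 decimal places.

Initially, 82 - 2P = 3P - 3, so 85 = 5P and P = 17, Q = 48.
After the shift, demand is Qd = 108 - 2P and supply is Qs = 3P - 10.
Setting them equal: 108 - 2P = 3P - 10 → 118 = 5P, so P = 23.6 and Q = 60.8.
New expenditure = 23.6 × 60.8 = 1434.88.

1434.88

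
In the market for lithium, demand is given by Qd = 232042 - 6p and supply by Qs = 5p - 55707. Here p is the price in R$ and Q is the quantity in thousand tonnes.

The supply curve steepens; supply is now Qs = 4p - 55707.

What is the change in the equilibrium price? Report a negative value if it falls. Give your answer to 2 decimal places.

+2615.90

Original equilibrium: 232042 - 6p = 5p - 55707 gives 287749 = 11p, so p = 26159 and Q = 75088.
After the shift, demand is Qd = 232042 - 6p and supply is Qs = 4p - 55707.
Clearing the new market: 232042 - 6p = 4p - 55707, so p = 28774.9 and Q = 59392.6.
Δp = 28774.9 − 26159 = +2615.90.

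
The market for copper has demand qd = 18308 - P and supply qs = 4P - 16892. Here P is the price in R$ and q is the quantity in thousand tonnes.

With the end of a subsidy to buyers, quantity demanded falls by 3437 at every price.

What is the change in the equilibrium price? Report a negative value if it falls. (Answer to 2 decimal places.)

-687.40

Initially, 18308 - P = 4P - 16892, so 35200 = 5P and P = 7040, q = 11268.
After the shift, demand is qd = 14871 - P and supply is qs = 4P - 16892.
Clearing the new market: 14871 - P = 4P - 16892, so P = 6352.6 and q = 8518.4.
ΔP = 6352.6 − 7040 = -687.40.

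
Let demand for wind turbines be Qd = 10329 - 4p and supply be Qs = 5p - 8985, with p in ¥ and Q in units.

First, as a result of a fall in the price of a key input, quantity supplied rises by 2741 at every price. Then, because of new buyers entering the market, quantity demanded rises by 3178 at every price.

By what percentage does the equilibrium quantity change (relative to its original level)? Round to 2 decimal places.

Before the shock: 10329 - 4p = 5p - 8985 ⇒ 19314 = 9p ⇒ p = 2146, Q = 1745.
The new curves are Qd = 13507 - 4p (demand) and Qs = 5p - 6244 (supply).
Clearing the new market: 13507 - 4p = 5p - 6244, so p = 19751/9 ≈ 2194.5556 and Q = 42559/9 ≈ 4728.7778.
%ΔQ = (4728.7778 − 1745) / 1745 × 100 = +170.99%.

+170.99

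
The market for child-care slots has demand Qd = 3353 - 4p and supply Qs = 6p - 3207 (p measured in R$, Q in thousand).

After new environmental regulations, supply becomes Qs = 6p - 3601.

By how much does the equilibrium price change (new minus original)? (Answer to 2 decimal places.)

+39.40

Before the shock: 3353 - 4p = 6p - 3207 ⇒ 6560 = 10p ⇒ p = 656, Q = 729.
With the change applied: demand Qd = 3353 - 4p, supply Qs = 6p - 3601.
Clearing the new market: 3353 - 4p = 6p - 3601, so p = 695.4 and Q = 571.4.
Δp = 695.4 − 656 = +39.40.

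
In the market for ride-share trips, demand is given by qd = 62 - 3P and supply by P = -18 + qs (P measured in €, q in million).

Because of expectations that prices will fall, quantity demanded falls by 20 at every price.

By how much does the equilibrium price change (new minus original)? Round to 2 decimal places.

-5.00

Original equilibrium: 62 - 3P = P + 18 gives 44 = 4P, so P = 11 and q = 29.
With the change applied: demand qd = 42 - 3P, supply qs = P + 18.
Setting them equal: 42 - 3P = P + 18 → 24 = 4P, so P = 6 and q = 24.
ΔP = 6 − 11 = -5.00.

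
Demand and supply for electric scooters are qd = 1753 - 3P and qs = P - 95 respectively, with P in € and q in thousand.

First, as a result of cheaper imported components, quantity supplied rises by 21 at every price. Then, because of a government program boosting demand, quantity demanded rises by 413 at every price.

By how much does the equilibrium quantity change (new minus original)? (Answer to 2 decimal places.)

Original equilibrium: 1753 - 3P = P - 95 gives 1848 = 4P, so P = 462 and q = 367.
The new curves are qd = 2166 - 3P (demand) and qs = P - 74 (supply).
Setting them equal: 2166 - 3P = P - 74 → 2240 = 4P, so P = 560 and q = 486.
Δq = 486 − 367 = +119.00.

+119.00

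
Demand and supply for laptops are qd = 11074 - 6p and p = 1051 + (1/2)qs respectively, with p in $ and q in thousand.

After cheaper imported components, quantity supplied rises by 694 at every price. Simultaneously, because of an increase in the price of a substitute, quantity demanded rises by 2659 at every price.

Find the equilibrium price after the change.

1892.625

Solve the original market: 11074 - 6p = 2p - 2102, hence p = 1647 and q = 1192.
With the change applied: demand qd = 13733 - 6p, supply qs = 2p - 1408.
New equilibrium: 13733 - 6p = 2p - 1408 ⇒ 15141 = 8p ⇒ p = 1892.625, q = 2377.25.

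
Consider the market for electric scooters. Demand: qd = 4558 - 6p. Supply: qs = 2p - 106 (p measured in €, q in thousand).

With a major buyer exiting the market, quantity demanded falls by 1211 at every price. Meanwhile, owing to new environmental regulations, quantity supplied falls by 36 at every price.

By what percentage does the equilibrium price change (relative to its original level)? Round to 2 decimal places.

Original equilibrium: 4558 - 6p = 2p - 106 gives 4664 = 8p, so p = 583 and q = 1060.
After the shift, demand is qd = 3347 - 6p and supply is qs = 2p - 142.
Setting them equal: 3347 - 6p = 2p - 142 → 3489 = 8p, so p = 436.125 and q = 730.25.
%Δp = (436.125 − 583) / 583 × 100 = -25.19%.

-25.19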